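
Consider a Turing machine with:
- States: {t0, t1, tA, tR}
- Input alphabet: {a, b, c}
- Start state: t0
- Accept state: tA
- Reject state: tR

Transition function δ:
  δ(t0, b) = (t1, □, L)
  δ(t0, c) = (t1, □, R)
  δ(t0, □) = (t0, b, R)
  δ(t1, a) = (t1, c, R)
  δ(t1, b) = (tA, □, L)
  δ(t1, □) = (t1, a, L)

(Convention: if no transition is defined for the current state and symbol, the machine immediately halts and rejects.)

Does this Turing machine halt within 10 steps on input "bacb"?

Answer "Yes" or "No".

Execution trace:
Initial: [t0]bacb
Step 1: δ(t0, b) = (t1, □, L) → [t1]□□acb
Step 2: δ(t1, □) = (t1, a, L) → [t1]□a□acb
Step 3: δ(t1, □) = (t1, a, L) → [t1]□aa□acb
Step 4: δ(t1, □) = (t1, a, L) → [t1]□aaa□acb
Step 5: δ(t1, □) = (t1, a, L) → [t1]□aaaa□acb
Step 6: δ(t1, □) = (t1, a, L) → [t1]□aaaaa□acb
Step 7: δ(t1, □) = (t1, a, L) → [t1]□aaaaaa□acb
Step 8: δ(t1, □) = (t1, a, L) → [t1]□aaaaaaa□acb
Step 9: δ(t1, □) = (t1, a, L) → [t1]□aaaaaaaa□acb
Step 10: δ(t1, □) = (t1, a, L) → [t1]□aaaaaaaaa□acb

The machine has not reached a halting state after 10 steps.
The machine did not halt within the 10-step bound.

Answer: No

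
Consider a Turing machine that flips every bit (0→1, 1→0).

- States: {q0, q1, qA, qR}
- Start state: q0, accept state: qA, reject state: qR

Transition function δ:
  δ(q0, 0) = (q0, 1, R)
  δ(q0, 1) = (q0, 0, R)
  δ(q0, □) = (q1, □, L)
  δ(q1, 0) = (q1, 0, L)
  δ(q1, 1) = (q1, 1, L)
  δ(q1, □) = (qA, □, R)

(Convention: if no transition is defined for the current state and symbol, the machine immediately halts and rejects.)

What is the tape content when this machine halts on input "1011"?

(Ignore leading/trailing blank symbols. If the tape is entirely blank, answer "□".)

Execution trace:
Initial: [q0]1011
Step 1: δ(q0, 1) = (q0, 0, R) → 0[q0]011
Step 2: δ(q0, 0) = (q0, 1, R) → 01[q0]11
Step 3: δ(q0, 1) = (q0, 0, R) → 010[q0]1
Step 4: δ(q0, 1) = (q0, 0, R) → 0100[q0]□
Step 5: δ(q0, □) = (q1, □, L) → 010[q1]0□
Step 6: δ(q1, 0) = (q1, 0, L) → 01[q1]00□
Step 7: δ(q1, 0) = (q1, 0, L) → 0[q1]100□
Step 8: δ(q1, 1) = (q1, 1, L) → [q1]0100□
Step 9: δ(q1, 0) = (q1, 0, L) → [q1]□0100□
Step 10: δ(q1, □) = (qA, □, R) → □[qA]0100□

The machine reaches the accept state qA and halts.

Final tape (ignoring leading/trailing blanks): 0100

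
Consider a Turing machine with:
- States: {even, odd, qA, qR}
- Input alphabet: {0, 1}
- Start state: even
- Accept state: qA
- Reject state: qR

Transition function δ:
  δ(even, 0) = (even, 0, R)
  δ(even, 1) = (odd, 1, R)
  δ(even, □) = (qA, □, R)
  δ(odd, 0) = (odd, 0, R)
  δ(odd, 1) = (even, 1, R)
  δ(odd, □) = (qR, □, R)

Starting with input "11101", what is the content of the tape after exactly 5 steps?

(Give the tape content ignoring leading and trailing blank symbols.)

Execution trace:
Initial: [even]11101
Step 1: δ(even, 1) = (odd, 1, R) → 1[odd]1101
Step 2: δ(odd, 1) = (even, 1, R) → 11[even]101
Step 3: δ(even, 1) = (odd, 1, R) → 111[odd]01
Step 4: δ(odd, 0) = (odd, 0, R) → 1110[odd]1
Step 5: δ(odd, 1) = (even, 1, R) → 11101[even]□

After 5 steps, the tape (ignoring leading/trailing blanks) is: 11101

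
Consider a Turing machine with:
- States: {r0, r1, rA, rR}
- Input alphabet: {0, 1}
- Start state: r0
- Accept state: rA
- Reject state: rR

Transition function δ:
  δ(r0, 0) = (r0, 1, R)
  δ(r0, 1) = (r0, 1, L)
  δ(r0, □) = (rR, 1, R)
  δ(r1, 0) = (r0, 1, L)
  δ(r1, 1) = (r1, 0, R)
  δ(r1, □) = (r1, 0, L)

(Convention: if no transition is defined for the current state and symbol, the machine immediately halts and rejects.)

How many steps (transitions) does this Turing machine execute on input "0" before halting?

Execution trace:
Initial: [r0]0
Step 1: δ(r0, 0) = (r0, 1, R) → 1[r0]□
Step 2: δ(r0, □) = (rR, 1, R) → 11[rR]□

The machine reaches the reject state rR and halts.

The machine executed 2 steps before halting.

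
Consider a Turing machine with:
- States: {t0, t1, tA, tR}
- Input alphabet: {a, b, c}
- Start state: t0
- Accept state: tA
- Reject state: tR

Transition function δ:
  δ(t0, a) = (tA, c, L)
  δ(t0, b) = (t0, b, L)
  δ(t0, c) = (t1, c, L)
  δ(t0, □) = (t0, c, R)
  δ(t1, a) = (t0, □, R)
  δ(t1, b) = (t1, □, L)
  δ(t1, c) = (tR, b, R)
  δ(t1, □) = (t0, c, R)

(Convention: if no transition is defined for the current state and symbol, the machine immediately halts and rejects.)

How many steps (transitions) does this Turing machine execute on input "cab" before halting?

Execution trace:
Initial: [t0]cab
Step 1: δ(t0, c) = (t1, c, L) → [t1]□cab
Step 2: δ(t1, □) = (t0, c, R) → c[t0]cab
Step 3: δ(t0, c) = (t1, c, L) → [t1]ccab
Step 4: δ(t1, c) = (tR, b, R) → b[tR]cab

The machine reaches the reject state tR and halts.

The machine executed 4 steps before halting.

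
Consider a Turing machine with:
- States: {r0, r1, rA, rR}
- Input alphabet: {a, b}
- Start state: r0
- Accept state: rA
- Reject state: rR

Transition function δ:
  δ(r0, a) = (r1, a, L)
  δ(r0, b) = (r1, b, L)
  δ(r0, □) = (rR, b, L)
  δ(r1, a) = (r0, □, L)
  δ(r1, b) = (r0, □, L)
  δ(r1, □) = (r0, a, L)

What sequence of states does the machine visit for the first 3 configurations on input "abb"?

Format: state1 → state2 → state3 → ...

Execution trace:
Initial: [r0]abb
Step 1: δ(r0, a) = (r1, a, L) → [r1]□abb
Step 2: δ(r1, □) = (r0, a, L) → [r0]□aabb

State sequence: r0 → r1 → r0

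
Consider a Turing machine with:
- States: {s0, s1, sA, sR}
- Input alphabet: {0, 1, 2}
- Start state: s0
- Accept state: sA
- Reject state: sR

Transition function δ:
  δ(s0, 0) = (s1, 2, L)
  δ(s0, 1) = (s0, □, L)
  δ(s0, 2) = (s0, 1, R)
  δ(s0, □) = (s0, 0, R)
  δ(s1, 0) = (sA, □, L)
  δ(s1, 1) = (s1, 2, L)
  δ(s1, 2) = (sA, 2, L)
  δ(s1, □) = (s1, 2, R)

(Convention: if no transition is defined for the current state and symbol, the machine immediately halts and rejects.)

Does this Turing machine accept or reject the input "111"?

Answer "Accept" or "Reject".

Execution trace:
Initial: [s0]111
Step 1: δ(s0, 1) = (s0, □, L) → [s0]□□11
Step 2: δ(s0, □) = (s0, 0, R) → 0[s0]□11
Step 3: δ(s0, □) = (s0, 0, R) → 00[s0]11
Step 4: δ(s0, 1) = (s0, □, L) → 0[s0]0□1
Step 5: δ(s0, 0) = (s1, 2, L) → [s1]02□1
Step 6: δ(s1, 0) = (sA, □, L) → [sA]□□2□1

The machine reaches the accept state sA and halts.

Answer: Accept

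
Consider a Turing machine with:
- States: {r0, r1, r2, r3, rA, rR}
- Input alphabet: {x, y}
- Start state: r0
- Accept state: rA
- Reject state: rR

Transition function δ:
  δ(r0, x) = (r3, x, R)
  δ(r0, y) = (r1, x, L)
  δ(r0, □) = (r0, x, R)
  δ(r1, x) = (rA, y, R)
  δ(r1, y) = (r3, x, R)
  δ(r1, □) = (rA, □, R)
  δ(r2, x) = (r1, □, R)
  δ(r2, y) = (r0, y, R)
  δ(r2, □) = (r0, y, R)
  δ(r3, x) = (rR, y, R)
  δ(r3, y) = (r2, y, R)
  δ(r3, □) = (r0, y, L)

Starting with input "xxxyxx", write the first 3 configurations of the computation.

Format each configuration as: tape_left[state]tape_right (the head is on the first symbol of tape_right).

Transitions applied:
Step 1: δ(r0, x) = (r3, x, R)
Step 2: δ(r3, x) = (rR, y, R)

The first 3 configurations are:
[r0]xxxyxx ⊢ x[r3]xxyxx ⊢ xy[rR]xyxx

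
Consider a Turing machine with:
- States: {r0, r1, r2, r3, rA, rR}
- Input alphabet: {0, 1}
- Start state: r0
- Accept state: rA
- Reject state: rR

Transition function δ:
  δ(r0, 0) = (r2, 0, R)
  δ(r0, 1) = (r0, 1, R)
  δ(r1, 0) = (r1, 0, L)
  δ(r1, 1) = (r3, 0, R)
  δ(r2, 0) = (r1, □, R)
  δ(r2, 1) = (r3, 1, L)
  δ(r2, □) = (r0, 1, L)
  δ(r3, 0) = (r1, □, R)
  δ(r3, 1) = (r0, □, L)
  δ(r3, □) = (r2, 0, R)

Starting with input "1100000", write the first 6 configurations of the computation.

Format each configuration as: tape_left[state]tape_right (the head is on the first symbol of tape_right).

Transitions applied:
Step 1: δ(r0, 1) = (r0, 1, R)
Step 2: δ(r0, 1) = (r0, 1, R)
Step 3: δ(r0, 0) = (r2, 0, R)
Step 4: δ(r2, 0) = (r1, □, R)
Step 5: δ(r1, 0) = (r1, 0, L)

The first 6 configurations are:
[r0]1100000 ⊢ 1[r0]100000 ⊢ 11[r0]00000 ⊢ 110[r2]0000 ⊢ 110□[r1]000 ⊢ 110[r1]□000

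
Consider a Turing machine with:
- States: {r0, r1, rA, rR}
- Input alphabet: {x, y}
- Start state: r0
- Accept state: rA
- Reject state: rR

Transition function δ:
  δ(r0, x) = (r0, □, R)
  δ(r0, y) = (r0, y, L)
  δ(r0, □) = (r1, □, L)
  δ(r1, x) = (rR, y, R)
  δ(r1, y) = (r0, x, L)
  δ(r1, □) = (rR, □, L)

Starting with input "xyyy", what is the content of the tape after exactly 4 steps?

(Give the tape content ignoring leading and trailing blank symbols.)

Execution trace:
Initial: [r0]xyyy
Step 1: δ(r0, x) = (r0, □, R) → □[r0]yyy
Step 2: δ(r0, y) = (r0, y, L) → [r0]□yyy
Step 3: δ(r0, □) = (r1, □, L) → [r1]□□yyy
Step 4: δ(r1, □) = (rR, □, L) → [rR]□□□yyy

The machine reaches the reject state rR and halts.

After 4 steps, the tape (ignoring leading/trailing blanks) is: yyy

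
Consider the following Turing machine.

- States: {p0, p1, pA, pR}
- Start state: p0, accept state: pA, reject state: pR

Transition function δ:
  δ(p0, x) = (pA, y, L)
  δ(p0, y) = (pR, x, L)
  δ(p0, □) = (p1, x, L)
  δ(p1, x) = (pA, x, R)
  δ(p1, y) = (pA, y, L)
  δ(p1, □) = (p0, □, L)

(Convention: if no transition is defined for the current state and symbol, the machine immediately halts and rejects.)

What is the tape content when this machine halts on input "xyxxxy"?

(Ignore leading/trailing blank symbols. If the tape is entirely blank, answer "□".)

Execution trace:
Initial: [p0]xyxxxy
Step 1: δ(p0, x) = (pA, y, L) → [pA]□yyxxxy

The machine reaches the accept state pA and halts.

Final tape (ignoring leading/trailing blanks): yyxxxy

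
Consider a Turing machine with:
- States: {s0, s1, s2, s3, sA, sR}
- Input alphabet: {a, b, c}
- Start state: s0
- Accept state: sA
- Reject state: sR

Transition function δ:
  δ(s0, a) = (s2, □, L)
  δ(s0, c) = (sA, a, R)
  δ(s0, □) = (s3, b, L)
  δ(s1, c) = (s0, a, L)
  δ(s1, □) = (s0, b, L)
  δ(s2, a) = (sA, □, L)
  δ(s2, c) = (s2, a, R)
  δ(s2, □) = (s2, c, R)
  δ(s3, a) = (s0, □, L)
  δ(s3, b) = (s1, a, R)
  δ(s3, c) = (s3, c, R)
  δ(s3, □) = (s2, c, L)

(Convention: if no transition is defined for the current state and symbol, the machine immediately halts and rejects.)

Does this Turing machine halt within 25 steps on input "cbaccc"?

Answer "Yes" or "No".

Execution trace:
Initial: [s0]cbaccc
Step 1: δ(s0, c) = (sA, a, R) → a[sA]baccc

The machine reaches the accept state sA and halts.
The machine halted after 1 step (within the 25-step bound).

Answer: Yes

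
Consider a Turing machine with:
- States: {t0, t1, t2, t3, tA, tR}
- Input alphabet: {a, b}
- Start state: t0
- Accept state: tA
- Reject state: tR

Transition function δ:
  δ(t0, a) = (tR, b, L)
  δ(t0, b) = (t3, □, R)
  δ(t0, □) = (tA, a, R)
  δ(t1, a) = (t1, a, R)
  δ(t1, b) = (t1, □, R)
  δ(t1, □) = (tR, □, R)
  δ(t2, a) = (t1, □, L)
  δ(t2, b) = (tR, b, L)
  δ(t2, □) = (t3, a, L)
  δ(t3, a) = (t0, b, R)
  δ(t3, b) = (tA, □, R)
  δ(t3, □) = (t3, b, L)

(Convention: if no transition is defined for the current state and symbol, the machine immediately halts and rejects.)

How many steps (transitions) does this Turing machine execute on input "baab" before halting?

Execution trace:
Initial: [t0]baab
Step 1: δ(t0, b) = (t3, □, R) → □[t3]aab
Step 2: δ(t3, a) = (t0, b, R) → □b[t0]ab
Step 3: δ(t0, a) = (tR, b, L) → □[tR]bbb

The machine reaches the reject state tR and halts.

The machine executed 3 steps before halting.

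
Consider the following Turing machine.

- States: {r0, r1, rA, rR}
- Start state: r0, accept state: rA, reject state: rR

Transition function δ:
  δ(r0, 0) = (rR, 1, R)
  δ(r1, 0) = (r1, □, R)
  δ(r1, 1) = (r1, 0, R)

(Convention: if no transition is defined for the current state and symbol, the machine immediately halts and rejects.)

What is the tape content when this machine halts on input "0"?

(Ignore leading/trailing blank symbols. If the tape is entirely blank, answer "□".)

Execution trace:
Initial: [r0]0
Step 1: δ(r0, 0) = (rR, 1, R) → 1[rR]□

The machine reaches the reject state rR and halts.

Final tape (ignoring leading/trailing blanks): 1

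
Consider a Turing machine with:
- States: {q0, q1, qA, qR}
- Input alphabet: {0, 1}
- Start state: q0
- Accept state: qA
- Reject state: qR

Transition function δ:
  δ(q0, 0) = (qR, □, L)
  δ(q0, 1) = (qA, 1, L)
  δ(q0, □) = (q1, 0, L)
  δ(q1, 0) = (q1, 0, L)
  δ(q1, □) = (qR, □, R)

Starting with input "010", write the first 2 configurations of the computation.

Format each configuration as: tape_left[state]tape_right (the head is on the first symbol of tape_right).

Transitions applied:
Step 1: δ(q0, 0) = (qR, □, L)

The first 2 configurations are:
[q0]010 ⊢ [qR]□□10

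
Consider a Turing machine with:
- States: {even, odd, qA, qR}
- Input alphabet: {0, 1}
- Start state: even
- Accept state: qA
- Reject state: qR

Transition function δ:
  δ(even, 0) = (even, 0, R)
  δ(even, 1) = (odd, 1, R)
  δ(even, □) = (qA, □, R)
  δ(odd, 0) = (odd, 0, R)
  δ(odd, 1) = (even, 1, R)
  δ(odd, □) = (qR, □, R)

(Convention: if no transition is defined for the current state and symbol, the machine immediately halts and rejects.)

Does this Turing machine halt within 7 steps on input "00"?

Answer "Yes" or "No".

Execution trace:
Initial: [even]00
Step 1: δ(even, 0) = (even, 0, R) → 0[even]0
Step 2: δ(even, 0) = (even, 0, R) → 00[even]□
Step 3: δ(even, □) = (qA, □, R) → 00□[qA]□

The machine reaches the accept state qA and halts.
The machine halted after 3 steps (within the 7-step bound).

Answer: Yes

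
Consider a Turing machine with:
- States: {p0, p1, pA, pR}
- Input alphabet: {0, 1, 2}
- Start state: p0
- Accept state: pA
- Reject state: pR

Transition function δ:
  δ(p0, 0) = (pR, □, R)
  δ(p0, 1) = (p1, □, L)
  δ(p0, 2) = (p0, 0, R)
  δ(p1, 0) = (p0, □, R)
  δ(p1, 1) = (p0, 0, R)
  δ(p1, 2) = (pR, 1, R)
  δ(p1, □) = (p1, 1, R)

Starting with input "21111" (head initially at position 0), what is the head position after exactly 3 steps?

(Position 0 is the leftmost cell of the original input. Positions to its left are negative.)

Execution trace (head position shown):
Step 0: [p0]21111  (head at position 0)
Step 1: move right → 0[p0]1111  (head at position 1)
Step 2: move left → [p1]0□111  (head at position 0)
Step 3: move right → □[p0]□111  (head at position 1)

After 3 steps, the head is at position 1.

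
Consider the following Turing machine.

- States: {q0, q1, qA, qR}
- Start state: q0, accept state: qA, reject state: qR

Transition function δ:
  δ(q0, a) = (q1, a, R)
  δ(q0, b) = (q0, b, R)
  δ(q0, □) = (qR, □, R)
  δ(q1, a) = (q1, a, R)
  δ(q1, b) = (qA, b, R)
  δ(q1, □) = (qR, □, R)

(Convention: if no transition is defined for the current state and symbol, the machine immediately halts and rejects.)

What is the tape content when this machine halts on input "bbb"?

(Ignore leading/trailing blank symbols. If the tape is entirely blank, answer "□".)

Execution trace:
Initial: [q0]bbb
Step 1: δ(q0, b) = (q0, b, R) → b[q0]bb
Step 2: δ(q0, b) = (q0, b, R) → bb[q0]b
Step 3: δ(q0, b) = (q0, b, R) → bbb[q0]□
Step 4: δ(q0, □) = (qR, □, R) → bbb□[qR]□

The machine reaches the reject state qR and halts.

Final tape (ignoring leading/trailing blanks): bbb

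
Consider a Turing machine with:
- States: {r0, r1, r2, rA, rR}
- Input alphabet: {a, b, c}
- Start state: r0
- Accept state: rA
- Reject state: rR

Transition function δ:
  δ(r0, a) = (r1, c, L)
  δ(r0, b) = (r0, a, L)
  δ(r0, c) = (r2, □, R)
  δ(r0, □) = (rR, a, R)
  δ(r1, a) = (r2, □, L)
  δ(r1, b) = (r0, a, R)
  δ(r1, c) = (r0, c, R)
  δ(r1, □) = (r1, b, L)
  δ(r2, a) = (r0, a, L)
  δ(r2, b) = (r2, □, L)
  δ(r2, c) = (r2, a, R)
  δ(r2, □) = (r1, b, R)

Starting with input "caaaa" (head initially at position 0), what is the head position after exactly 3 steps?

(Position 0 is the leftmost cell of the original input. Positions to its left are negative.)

Execution trace (head position shown):
Step 0: [r0]caaaa  (head at position 0)
Step 1: move right → □[r2]aaaa  (head at position 1)
Step 2: move left → [r0]□aaaa  (head at position 0)
Step 3: move right → a[rR]aaaa  (head at position 1)

After 3 steps, the head is at position 1.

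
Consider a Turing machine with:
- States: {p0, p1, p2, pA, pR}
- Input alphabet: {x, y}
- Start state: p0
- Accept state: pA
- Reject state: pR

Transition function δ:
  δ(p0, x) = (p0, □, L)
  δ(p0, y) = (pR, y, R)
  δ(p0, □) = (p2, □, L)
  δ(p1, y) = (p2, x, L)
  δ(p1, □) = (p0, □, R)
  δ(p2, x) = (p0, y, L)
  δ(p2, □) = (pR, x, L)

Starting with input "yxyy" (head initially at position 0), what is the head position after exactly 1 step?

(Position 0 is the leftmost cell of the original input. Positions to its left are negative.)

Execution trace (head position shown):
Step 0: [p0]yxyy  (head at position 0)
Step 1: move right → y[pR]xyy  (head at position 1)

After 1 step, the head is at position 1.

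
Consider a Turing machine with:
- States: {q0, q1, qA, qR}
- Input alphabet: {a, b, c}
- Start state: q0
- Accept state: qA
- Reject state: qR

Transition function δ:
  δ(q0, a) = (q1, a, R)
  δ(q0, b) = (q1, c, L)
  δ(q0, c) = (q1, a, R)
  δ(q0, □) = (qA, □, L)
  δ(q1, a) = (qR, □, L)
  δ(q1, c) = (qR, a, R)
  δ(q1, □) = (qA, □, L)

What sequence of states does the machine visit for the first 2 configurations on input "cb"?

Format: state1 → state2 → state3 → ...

Execution trace:
Initial: [q0]cb
Step 1: δ(q0, c) = (q1, a, R) → a[q1]b

No transition is defined for δ(q1, b). By convention the machine halts and rejects.

State sequence: q0 → q1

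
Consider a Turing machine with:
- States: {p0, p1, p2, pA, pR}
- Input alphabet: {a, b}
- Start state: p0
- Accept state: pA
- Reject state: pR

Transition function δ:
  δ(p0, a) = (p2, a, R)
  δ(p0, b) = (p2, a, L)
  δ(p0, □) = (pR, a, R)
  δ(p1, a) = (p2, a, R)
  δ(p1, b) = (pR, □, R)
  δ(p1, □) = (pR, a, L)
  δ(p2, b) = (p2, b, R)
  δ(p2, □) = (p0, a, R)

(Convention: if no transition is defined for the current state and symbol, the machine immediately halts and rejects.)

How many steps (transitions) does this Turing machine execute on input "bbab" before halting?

Execution trace:
Initial: [p0]bbab
Step 1: δ(p0, b) = (p2, a, L) → [p2]□abab
Step 2: δ(p2, □) = (p0, a, R) → a[p0]abab
Step 3: δ(p0, a) = (p2, a, R) → aa[p2]bab
Step 4: δ(p2, b) = (p2, b, R) → aab[p2]ab

No transition is defined for δ(p2, a). By convention the machine halts and rejects.

The machine executed 4 steps before halting.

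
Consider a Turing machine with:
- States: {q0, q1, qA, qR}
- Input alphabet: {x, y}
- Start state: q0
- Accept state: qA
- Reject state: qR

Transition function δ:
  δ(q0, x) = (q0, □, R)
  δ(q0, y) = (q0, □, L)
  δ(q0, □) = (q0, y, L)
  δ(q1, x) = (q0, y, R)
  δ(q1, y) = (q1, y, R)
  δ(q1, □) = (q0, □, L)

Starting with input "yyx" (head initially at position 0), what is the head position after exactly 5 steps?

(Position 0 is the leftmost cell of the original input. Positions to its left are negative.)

Execution trace (head position shown):
Step 0: [q0]yyx  (head at position 0)
Step 1: move left → [q0]□□yx  (head at position -1)
Step 2: move left → [q0]□y□yx  (head at position -2)
Step 3: move left → [q0]□yy□yx  (head at position -3)
Step 4: move left → [q0]□yyy□yx  (head at position -4)
Step 5: move left → [q0]□yyyy□yx  (head at position -5)

After 5 steps, the head is at position -5.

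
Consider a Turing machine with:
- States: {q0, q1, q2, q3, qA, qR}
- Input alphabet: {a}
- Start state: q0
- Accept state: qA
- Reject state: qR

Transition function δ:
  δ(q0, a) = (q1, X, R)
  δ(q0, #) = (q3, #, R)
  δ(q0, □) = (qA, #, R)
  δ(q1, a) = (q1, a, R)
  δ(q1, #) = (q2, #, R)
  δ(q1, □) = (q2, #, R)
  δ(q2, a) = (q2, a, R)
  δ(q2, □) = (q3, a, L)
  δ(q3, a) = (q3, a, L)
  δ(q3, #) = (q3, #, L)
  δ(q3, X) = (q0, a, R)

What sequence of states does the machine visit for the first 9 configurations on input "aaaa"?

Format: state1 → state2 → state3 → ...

Execution trace:
Initial: [q0]aaaa
Step 1: δ(q0, a) = (q1, X, R) → X[q1]aaa
Step 2: δ(q1, a) = (q1, a, R) → Xa[q1]aa
Step 3: δ(q1, a) = (q1, a, R) → Xaa[q1]a
Step 4: δ(q1, a) = (q1, a, R) → Xaaa[q1]□
Step 5: δ(q1, □) = (q2, #, R) → Xaaa#[q2]□
Step 6: δ(q2, □) = (q3, a, L) → Xaaa[q3]#a
Step 7: δ(q3, #) = (q3, #, L) → Xaa[q3]a#a
Step 8: δ(q3, a) = (q3, a, L) → Xa[q3]aa#a

State sequence: q0 → q1 → q1 → q1 → q1 → q2 → q3 → q3 → q3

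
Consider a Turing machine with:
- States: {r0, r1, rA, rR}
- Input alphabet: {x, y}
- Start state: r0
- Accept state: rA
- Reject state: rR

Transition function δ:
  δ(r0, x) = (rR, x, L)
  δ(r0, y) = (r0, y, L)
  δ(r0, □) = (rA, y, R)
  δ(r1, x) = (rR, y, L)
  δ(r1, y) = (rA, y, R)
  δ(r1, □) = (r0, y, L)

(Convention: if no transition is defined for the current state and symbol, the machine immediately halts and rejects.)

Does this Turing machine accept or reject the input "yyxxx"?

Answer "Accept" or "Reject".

Execution trace:
Initial: [r0]yyxxx
Step 1: δ(r0, y) = (r0, y, L) → [r0]□yyxxx
Step 2: δ(r0, □) = (rA, y, R) → y[rA]yyxxx

The machine reaches the accept state rA and halts.

Answer: Accept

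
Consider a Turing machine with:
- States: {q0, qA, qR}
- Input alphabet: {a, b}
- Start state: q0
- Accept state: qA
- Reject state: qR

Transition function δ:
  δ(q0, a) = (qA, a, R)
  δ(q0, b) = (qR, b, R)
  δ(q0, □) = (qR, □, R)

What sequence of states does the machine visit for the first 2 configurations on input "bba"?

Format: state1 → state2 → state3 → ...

Execution trace:
Initial: [q0]bba
Step 1: δ(q0, b) = (qR, b, R) → b[qR]ba

The machine reaches the reject state qR and halts.

State sequence: q0 → qR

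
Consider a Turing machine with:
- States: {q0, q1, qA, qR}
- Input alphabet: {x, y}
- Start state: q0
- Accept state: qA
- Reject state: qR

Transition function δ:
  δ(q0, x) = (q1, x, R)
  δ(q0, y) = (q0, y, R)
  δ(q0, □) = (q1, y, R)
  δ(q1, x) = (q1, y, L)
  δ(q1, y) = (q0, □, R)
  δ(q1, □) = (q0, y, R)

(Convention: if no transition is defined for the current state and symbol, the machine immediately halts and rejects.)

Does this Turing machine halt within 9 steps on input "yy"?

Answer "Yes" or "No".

Execution trace:
Initial: [q0]yy
Step 1: δ(q0, y) = (q0, y, R) → y[q0]y
Step 2: δ(q0, y) = (q0, y, R) → yy[q0]□
Step 3: δ(q0, □) = (q1, y, R) → yyy[q1]□
Step 4: δ(q1, □) = (q0, y, R) → yyyy[q0]□
Step 5: δ(q0, □) = (q1, y, R) → yyyyy[q1]□
Step 6: δ(q1, □) = (q0, y, R) → yyyyyy[q0]□
Step 7: δ(q0, □) = (q1, y, R) → yyyyyyy[q1]□
Step 8: δ(q1, □) = (q0, y, R) → yyyyyyyy[q0]□
Step 9: δ(q0, □) = (q1, y, R) → yyyyyyyyy[q1]□

The machine has not reached a halting state after 9 steps.
The machine did not halt within the 9-step bound.

Answer: No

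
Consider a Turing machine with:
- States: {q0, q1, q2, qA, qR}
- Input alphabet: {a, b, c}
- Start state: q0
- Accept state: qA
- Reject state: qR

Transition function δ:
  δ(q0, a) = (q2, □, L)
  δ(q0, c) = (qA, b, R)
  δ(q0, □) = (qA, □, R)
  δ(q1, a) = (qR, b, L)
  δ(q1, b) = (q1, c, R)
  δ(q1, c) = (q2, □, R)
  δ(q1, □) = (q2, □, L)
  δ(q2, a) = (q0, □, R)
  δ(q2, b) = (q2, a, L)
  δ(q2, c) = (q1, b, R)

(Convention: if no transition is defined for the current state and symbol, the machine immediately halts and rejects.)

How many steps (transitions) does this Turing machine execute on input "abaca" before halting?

Execution trace:
Initial: [q0]abaca
Step 1: δ(q0, a) = (q2, □, L) → [q2]□□baca

No transition is defined for δ(q2, □). By convention the machine halts and rejects.

The machine executed 1 step before halting.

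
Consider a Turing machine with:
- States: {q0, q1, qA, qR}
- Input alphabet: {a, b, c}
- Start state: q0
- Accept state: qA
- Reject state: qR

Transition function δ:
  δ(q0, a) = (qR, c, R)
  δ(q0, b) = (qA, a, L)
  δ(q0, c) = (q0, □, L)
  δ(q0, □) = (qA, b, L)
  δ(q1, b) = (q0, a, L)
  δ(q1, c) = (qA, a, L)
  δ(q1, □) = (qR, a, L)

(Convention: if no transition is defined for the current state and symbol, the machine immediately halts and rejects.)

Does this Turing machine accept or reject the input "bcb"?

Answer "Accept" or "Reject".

Execution trace:
Initial: [q0]bcb
Step 1: δ(q0, b) = (qA, a, L) → [qA]□acb

The machine reaches the accept state qA and halts.

Answer: Accept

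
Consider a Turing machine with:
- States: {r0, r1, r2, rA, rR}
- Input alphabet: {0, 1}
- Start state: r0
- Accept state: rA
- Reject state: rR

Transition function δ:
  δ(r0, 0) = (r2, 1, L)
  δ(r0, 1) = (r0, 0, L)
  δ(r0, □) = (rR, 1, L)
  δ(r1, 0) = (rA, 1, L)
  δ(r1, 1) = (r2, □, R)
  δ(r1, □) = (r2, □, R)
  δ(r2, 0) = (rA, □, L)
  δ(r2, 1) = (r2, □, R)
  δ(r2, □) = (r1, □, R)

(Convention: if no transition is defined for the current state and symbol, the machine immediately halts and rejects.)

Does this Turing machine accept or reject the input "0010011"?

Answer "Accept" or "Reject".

Execution trace:
Initial: [r0]0010011
Step 1: δ(r0, 0) = (r2, 1, L) → [r2]□1010011
Step 2: δ(r2, □) = (r1, □, R) → □[r1]1010011
Step 3: δ(r1, 1) = (r2, □, R) → □□[r2]010011
Step 4: δ(r2, 0) = (rA, □, L) → □[rA]□□10011

The machine reaches the accept state rA and halts.

Answer: Accept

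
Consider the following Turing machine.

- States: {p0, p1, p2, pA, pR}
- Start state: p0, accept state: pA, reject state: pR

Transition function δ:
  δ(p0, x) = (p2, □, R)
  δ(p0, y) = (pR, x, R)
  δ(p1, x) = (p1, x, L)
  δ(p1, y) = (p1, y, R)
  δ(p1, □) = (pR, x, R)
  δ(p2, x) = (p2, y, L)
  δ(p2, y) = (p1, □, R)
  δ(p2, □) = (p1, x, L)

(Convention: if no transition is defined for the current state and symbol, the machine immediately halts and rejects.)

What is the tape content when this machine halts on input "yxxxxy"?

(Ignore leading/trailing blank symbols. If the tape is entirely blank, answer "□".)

Execution trace:
Initial: [p0]yxxxxy
Step 1: δ(p0, y) = (pR, x, R) → x[pR]xxxxy

The machine reaches the reject state pR and halts.

Final tape (ignoring leading/trailing blanks): xxxxxy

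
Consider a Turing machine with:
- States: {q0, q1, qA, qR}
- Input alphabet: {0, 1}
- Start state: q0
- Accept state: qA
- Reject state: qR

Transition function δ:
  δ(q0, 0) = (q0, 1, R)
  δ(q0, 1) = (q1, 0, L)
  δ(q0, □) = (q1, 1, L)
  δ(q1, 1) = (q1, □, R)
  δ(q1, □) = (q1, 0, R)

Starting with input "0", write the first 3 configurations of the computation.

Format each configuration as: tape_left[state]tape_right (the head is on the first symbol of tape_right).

Transitions applied:
Step 1: δ(q0, 0) = (q0, 1, R)
Step 2: δ(q0, □) = (q1, 1, L)

The first 3 configurations are:
[q0]0 ⊢ 1[q0]□ ⊢ [q1]11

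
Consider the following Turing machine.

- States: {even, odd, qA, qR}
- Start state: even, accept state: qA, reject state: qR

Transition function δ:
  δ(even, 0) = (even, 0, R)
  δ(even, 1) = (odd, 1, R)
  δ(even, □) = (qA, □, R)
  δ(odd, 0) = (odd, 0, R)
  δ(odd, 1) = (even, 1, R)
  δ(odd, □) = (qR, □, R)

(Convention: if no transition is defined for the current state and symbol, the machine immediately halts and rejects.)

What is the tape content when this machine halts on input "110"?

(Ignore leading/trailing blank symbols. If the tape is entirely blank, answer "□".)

Execution trace:
Initial: [even]110
Step 1: δ(even, 1) = (odd, 1, R) → 1[odd]10
Step 2: δ(odd, 1) = (even, 1, R) → 11[even]0
Step 3: δ(even, 0) = (even, 0, R) → 110[even]□
Step 4: δ(even, □) = (qA, □, R) → 110□[qA]□

The machine reaches the accept state qA and halts.

Final tape (ignoring leading/trailing blanks): 110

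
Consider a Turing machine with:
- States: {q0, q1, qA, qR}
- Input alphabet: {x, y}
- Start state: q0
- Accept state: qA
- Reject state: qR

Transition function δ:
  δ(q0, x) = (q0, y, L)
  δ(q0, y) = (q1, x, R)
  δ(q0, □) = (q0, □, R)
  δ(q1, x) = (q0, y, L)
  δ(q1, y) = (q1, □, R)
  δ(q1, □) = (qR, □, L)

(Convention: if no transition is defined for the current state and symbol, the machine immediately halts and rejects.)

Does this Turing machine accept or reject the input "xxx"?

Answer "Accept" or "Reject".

Execution trace:
Initial: [q0]xxx
Step 1: δ(q0, x) = (q0, y, L) → [q0]□yxx
Step 2: δ(q0, □) = (q0, □, R) → □[q0]yxx
Step 3: δ(q0, y) = (q1, x, R) → □x[q1]xx
Step 4: δ(q1, x) = (q0, y, L) → □[q0]xyx
Step 5: δ(q0, x) = (q0, y, L) → [q0]□yyx
Step 6: δ(q0, □) = (q0, □, R) → □[q0]yyx
Step 7: δ(q0, y) = (q1, x, R) → □x[q1]yx
Step 8: δ(q1, y) = (q1, □, R) → □x□[q1]x
Step 9: δ(q1, x) = (q0, y, L) → □x[q0]□y
Step 10: δ(q0, □) = (q0, □, R) → □x□[q0]y
Step 11: δ(q0, y) = (q1, x, R) → □x□x[q1]□
Step 12: δ(q1, □) = (qR, □, L) → □x□[qR]x□

The machine reaches the reject state qR and halts.

Answer: Reject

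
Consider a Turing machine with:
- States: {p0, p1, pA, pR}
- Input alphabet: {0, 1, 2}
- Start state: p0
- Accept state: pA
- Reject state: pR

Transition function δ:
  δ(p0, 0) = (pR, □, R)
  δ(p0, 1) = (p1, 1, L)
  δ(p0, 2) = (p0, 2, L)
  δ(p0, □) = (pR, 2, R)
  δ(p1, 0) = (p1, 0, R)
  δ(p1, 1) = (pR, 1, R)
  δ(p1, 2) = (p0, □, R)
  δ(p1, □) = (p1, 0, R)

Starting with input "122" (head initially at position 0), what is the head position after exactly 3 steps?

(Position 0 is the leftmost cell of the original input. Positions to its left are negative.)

Execution trace (head position shown):
Step 0: [p0]122  (head at position 0)
Step 1: move left → [p1]□122  (head at position -1)
Step 2: move right → 0[p1]122  (head at position 0)
Step 3: move right → 01[pR]22  (head at position 1)

After 3 steps, the head is at position 1.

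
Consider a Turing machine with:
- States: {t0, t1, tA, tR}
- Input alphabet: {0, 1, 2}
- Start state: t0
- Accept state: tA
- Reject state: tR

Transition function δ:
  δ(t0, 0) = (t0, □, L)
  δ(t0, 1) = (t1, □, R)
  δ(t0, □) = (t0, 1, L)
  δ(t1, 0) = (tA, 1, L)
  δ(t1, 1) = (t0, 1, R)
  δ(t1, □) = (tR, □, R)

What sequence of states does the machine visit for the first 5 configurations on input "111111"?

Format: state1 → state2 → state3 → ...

Execution trace:
Initial: [t0]111111
Step 1: δ(t0, 1) = (t1, □, R) → □[t1]11111
Step 2: δ(t1, 1) = (t0, 1, R) → □1[t0]1111
Step 3: δ(t0, 1) = (t1, □, R) → □1□[t1]111
Step 4: δ(t1, 1) = (t0, 1, R) → □1□1[t0]11

State sequence: t0 → t1 → t0 → t1 → t0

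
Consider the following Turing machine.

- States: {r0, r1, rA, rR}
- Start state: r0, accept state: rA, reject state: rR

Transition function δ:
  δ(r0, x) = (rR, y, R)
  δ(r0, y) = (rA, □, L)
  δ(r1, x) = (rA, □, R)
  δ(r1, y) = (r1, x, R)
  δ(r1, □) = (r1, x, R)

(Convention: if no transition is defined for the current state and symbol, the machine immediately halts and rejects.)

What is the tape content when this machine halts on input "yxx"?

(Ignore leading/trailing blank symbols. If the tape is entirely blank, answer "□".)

Execution trace:
Initial: [r0]yxx
Step 1: δ(r0, y) = (rA, □, L) → [rA]□□xx

The machine reaches the accept state rA and halts.

Final tape (ignoring leading/trailing blanks): xx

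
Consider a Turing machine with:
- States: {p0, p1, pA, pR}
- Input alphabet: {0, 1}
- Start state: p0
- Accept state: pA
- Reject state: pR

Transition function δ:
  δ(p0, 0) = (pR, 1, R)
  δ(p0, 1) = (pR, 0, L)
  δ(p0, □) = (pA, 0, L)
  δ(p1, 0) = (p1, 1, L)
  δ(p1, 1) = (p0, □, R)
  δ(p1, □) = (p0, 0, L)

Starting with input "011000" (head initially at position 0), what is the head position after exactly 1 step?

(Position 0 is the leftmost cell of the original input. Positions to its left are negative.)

Execution trace (head position shown):
Step 0: [p0]011000  (head at position 0)
Step 1: move right → 1[pR]11000  (head at position 1)

After 1 step, the head is at position 1.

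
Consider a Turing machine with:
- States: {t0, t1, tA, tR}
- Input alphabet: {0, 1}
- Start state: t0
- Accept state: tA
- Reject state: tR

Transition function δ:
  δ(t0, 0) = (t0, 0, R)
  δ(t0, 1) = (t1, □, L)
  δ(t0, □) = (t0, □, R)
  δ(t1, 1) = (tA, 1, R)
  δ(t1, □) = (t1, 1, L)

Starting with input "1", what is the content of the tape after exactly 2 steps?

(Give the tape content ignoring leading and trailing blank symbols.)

Execution trace:
Initial: [t0]1
Step 1: δ(t0, 1) = (t1, □, L) → [t1]□□
Step 2: δ(t1, □) = (t1, 1, L) → [t1]□1□

After 2 steps, the tape (ignoring leading/trailing blanks) is: 1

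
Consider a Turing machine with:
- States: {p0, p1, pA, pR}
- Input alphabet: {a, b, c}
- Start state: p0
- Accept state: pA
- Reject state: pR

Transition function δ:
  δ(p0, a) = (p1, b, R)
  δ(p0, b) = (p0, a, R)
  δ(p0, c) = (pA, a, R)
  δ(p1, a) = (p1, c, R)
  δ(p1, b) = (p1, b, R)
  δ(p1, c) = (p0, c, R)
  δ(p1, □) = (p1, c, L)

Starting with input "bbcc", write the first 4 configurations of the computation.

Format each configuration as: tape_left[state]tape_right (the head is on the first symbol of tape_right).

Transitions applied:
Step 1: δ(p0, b) = (p0, a, R)
Step 2: δ(p0, b) = (p0, a, R)
Step 3: δ(p0, c) = (pA, a, R)

The first 4 configurations are:
[p0]bbcc ⊢ a[p0]bcc ⊢ aa[p0]cc ⊢ aaa[pA]c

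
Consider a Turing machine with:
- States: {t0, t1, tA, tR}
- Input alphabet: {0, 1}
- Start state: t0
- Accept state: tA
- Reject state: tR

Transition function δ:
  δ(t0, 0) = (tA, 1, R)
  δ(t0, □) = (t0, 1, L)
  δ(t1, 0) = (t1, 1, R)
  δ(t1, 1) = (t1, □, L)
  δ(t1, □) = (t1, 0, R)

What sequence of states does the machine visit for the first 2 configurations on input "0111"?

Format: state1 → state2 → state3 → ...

Execution trace:
Initial: [t0]0111
Step 1: δ(t0, 0) = (tA, 1, R) → 1[tA]111

The machine reaches the accept state tA and halts.

State sequence: t0 → tA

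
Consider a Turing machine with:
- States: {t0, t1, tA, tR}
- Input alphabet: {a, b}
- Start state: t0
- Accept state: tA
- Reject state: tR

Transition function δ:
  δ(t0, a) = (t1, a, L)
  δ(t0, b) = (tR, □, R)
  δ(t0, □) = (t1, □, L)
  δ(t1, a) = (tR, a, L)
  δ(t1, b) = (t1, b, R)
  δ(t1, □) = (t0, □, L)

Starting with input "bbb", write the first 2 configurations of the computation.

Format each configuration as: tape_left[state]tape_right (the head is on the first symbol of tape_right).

Transitions applied:
Step 1: δ(t0, b) = (tR, □, R)

The first 2 configurations are:
[t0]bbb ⊢ □[tR]bb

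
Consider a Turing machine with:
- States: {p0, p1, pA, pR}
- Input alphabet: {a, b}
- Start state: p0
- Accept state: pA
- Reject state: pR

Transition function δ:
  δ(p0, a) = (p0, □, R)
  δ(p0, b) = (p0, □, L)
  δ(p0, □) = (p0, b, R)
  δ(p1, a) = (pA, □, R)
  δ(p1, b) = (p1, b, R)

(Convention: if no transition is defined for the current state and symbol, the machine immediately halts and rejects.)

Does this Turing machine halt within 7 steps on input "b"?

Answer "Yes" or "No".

Execution trace:
Initial: [p0]b
Step 1: δ(p0, b) = (p0, □, L) → [p0]□□
Step 2: δ(p0, □) = (p0, b, R) → b[p0]□
Step 3: δ(p0, □) = (p0, b, R) → bb[p0]□
Step 4: δ(p0, □) = (p0, b, R) → bbb[p0]□
Step 5: δ(p0, □) = (p0, b, R) → bbbb[p0]□
Step 6: δ(p0, □) = (p0, b, R) → bbbbb[p0]□
Step 7: δ(p0, □) = (p0, b, R) → bbbbbb[p0]□

The machine has not reached a halting state after 7 steps.
The machine did not halt within the 7-step bound.

Answer: No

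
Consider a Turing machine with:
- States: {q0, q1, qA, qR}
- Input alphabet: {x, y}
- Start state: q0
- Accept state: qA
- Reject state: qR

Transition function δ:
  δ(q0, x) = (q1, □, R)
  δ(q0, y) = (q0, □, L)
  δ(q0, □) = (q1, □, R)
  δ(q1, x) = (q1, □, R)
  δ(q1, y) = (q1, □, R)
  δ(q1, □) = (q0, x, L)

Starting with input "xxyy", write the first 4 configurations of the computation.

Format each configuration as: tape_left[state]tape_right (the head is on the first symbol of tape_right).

Transitions applied:
Step 1: δ(q0, x) = (q1, □, R)
Step 2: δ(q1, x) = (q1, □, R)
Step 3: δ(q1, y) = (q1, □, R)

The first 4 configurations are:
[q0]xxyy ⊢ □[q1]xyy ⊢ □□[q1]yy ⊢ □□□[q1]y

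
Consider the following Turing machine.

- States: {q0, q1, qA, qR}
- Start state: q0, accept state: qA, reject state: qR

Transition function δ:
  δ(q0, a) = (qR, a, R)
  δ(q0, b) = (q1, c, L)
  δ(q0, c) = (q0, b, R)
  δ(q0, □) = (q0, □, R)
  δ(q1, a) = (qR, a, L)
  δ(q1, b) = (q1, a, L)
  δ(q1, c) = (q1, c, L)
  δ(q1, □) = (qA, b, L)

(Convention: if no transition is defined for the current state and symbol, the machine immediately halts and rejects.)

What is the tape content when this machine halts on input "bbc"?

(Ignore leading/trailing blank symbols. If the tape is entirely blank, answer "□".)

Execution trace:
Initial: [q0]bbc
Step 1: δ(q0, b) = (q1, c, L) → [q1]□cbc
Step 2: δ(q1, □) = (qA, b, L) → [qA]□bcbc

The machine reaches the accept state qA and halts.

Final tape (ignoring leading/trailing blanks): bcbc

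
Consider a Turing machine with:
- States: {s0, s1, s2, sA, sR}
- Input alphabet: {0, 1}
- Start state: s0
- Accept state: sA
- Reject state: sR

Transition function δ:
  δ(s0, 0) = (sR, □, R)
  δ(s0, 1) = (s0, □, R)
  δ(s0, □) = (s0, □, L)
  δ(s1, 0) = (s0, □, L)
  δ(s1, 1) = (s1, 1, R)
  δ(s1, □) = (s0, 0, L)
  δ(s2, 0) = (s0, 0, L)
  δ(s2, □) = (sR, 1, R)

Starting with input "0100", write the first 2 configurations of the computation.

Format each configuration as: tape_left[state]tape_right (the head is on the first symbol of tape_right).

Transitions applied:
Step 1: δ(s0, 0) = (sR, □, R)

The first 2 configurations are:
[s0]0100 ⊢ □[sR]100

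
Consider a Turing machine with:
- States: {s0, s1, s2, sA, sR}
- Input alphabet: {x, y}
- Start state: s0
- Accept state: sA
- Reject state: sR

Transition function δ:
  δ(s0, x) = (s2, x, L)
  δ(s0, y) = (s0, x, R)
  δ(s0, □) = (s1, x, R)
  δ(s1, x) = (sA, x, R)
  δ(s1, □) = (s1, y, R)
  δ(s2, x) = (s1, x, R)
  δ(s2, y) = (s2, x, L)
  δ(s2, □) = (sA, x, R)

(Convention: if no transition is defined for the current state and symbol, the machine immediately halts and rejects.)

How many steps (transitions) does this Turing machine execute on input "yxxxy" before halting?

Execution trace:
Initial: [s0]yxxxy
Step 1: δ(s0, y) = (s0, x, R) → x[s0]xxxy
Step 2: δ(s0, x) = (s2, x, L) → [s2]xxxxy
Step 3: δ(s2, x) = (s1, x, R) → x[s1]xxxy
Step 4: δ(s1, x) = (sA, x, R) → xx[sA]xxy

The machine reaches the accept state sA and halts.

The machine executed 4 steps before halting.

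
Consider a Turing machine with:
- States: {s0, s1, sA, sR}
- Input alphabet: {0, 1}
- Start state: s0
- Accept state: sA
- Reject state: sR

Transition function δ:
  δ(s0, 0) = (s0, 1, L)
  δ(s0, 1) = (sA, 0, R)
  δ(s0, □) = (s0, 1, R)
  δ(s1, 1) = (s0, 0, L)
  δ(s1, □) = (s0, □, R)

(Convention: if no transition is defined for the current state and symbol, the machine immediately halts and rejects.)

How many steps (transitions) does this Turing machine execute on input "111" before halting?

Execution trace:
Initial: [s0]111
Step 1: δ(s0, 1) = (sA, 0, R) → 0[sA]11

The machine reaches the accept state sA and halts.

The machine executed 1 step before halting.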